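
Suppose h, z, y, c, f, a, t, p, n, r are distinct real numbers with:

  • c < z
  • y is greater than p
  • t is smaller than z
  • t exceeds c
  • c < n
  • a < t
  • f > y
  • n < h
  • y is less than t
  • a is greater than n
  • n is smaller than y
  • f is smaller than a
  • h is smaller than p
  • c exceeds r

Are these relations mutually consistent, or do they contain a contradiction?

consistent

The single ordering r < c < n < h < p < y < f < a < t < z satisfies every listed relation, so no contradiction arises.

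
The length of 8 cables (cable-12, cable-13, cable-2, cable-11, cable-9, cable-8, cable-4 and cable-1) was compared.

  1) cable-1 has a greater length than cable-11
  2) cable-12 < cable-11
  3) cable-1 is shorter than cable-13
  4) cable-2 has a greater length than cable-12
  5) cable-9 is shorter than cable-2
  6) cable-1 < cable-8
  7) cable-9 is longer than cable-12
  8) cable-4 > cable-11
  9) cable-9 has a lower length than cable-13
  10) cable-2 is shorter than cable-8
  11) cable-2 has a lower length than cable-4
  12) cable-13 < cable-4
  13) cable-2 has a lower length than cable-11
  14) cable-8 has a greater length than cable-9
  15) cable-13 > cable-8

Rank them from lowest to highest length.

cable-12 < cable-9 < cable-2 < cable-11 < cable-1 < cable-8 < cable-13 < cable-4

Each adjacent pair is fixed by a given relation: cable-12 < cable-9; cable-9 < cable-2; cable-2 < cable-11; cable-11 < cable-1; cable-1 < cable-8; cable-8 < cable-13; cable-13 < cable-4. Chaining them end to end gives the full order.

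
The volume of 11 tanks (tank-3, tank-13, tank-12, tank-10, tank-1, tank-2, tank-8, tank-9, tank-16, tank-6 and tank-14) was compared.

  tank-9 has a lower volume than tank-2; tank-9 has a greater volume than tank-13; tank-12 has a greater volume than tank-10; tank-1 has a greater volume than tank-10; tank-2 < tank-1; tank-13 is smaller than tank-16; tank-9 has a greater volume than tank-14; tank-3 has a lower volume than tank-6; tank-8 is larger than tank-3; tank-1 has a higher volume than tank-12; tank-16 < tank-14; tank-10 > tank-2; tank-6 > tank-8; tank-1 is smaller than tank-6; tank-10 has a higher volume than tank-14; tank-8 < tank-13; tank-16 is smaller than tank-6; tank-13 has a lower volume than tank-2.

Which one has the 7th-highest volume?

tank-14

The consecutive relations fix a unique order: tank-3 < tank-8 < tank-13 < tank-16 < tank-14 < tank-9 < tank-2 < tank-10 < tank-12 < tank-1 < tank-6.
The 7th largest is tank-14.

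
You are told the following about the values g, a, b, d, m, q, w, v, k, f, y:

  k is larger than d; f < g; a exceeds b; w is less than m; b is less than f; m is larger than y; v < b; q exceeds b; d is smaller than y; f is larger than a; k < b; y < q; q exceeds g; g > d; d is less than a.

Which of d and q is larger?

q

The relevant relations are d < k; k < b; b < a; a < f; f < g; g < q.
Chaining these gives d < k < b < a < f < g < q.
So d < q; q is the larger of the two.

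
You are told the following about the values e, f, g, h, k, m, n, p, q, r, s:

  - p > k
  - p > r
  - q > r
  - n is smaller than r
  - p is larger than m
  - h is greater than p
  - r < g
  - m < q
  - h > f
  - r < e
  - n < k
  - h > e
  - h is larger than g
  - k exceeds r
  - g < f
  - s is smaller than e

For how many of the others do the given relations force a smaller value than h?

The elements the relations force below h are n, r, k, g, s, f, e, m, p — no chain reaches any other.
That is 9.

9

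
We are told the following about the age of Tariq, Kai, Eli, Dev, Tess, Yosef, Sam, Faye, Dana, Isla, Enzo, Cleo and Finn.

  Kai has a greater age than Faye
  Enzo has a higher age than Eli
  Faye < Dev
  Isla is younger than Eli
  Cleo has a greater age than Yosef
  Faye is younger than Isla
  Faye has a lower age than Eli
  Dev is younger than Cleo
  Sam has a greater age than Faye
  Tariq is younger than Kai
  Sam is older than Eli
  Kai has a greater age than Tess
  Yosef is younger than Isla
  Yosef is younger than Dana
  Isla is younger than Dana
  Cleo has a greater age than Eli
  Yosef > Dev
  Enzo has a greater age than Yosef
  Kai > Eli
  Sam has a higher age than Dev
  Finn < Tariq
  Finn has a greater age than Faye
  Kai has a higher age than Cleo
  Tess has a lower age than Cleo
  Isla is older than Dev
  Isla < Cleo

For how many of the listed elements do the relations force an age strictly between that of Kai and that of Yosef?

3

The relations place Yosef below Kai. An element lies strictly between them when it is forced above Yosef and also forced below Kai.
Above Yosef: {Isla, Eli, Sam, Cleo, Enzo, Dana}. Below Kai: {Faye, Dev, Tess, Finn, Isla, Eli, Cleo, Tariq}.
Intersection: {Isla, Eli, Cleo} — 3.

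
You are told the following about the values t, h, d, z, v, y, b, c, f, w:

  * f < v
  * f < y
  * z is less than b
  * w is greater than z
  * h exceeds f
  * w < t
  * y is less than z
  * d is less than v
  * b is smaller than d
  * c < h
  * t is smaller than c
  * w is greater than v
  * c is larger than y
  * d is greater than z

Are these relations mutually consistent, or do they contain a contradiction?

consistent

Every relation is compatible with f < y < z < b < d < v < w < t < c < h; the set is consistent.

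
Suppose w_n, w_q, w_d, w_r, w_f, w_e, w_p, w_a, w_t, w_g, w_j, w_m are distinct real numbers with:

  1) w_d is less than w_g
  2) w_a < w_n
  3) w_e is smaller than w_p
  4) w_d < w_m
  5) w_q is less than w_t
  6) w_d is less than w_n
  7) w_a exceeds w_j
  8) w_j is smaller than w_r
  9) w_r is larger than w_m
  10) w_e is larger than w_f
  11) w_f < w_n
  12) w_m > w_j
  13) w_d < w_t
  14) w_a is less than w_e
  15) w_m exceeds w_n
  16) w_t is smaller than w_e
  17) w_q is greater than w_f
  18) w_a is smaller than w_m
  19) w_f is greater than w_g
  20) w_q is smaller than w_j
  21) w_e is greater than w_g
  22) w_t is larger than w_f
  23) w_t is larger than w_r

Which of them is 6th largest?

w_n

Chaining the given pairs: w_d < w_g < w_f < w_q < w_j < w_a < w_n < w_m < w_r < w_t < w_e < w_p.
Counting 6 from the largest end gives w_n.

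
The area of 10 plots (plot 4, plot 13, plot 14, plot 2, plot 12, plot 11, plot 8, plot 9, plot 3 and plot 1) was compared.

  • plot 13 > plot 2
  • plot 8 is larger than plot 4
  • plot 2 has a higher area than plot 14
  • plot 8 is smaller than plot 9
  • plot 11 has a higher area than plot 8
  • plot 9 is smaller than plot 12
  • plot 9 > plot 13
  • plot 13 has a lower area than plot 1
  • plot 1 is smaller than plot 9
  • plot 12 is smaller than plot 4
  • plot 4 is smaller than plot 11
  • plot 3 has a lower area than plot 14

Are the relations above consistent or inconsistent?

inconsistent

Chaining the given relations yields plot 9 < plot 12 < plot 4 < plot 8, so plot 9 < plot 8. But one relation states plot 8 < plot 9. These cannot both hold.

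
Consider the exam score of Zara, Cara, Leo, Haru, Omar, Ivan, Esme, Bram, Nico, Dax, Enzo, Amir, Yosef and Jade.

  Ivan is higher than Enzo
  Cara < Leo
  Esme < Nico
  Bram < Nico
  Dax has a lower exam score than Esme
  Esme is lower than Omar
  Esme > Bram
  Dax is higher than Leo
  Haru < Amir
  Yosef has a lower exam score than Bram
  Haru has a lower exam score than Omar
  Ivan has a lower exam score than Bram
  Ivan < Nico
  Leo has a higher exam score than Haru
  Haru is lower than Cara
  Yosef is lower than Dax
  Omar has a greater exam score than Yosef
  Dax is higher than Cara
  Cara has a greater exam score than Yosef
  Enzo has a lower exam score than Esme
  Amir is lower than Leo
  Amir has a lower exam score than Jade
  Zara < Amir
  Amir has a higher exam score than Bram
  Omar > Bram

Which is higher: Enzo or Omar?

Omar

Link the given pairs in sequence: Enzo < Ivan; Ivan < Bram; Bram < Amir; Amir < Leo; Leo < Dax; Dax < Esme; Esme < Omar.
Together: Enzo < Ivan < Bram < Amir < Leo < Dax < Esme < Omar.
So Enzo < Omar; Omar is the higher of the two.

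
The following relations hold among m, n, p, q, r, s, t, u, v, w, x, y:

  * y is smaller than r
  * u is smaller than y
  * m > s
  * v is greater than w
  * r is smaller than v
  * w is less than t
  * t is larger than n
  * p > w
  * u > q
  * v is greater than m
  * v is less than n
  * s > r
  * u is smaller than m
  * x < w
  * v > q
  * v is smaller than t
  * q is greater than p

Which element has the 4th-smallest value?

Piecing the relations together gives one ordering: x < w < p < q < u < y < r < s < m < v < n < t.
Counting 4 from the smallest end gives q.

q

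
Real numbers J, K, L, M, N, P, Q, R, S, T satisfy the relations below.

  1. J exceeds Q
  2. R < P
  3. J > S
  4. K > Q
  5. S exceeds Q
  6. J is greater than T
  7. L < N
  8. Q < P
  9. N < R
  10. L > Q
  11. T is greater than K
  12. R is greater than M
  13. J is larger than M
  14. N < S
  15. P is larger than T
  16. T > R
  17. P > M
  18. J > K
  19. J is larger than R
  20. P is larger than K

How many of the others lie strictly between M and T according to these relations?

1

Chaining upward from M reaches: R, P, J.
Chaining downward from T reaches: Q, L, N, R, K.
Strictly between M and T are those in both lists: R — 1 element.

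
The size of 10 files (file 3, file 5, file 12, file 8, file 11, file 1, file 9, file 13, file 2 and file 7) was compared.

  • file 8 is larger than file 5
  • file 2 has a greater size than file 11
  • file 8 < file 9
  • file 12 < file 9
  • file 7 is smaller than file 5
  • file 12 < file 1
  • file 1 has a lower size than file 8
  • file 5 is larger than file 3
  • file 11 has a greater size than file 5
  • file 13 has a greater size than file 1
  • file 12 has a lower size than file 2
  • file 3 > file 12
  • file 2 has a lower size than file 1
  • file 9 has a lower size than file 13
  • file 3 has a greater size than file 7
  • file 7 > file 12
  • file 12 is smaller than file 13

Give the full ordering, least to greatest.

Nothing is placed below file 12, so it is least; from there file 12 < file 7; file 7 < file 3; file 3 < file 5; file 5 < file 11; file 11 < file 2; file 2 < file 1; file 1 < file 8; file 8 < file 9; file 9 < file 13, each given directly.

file 12 < file 7 < file 3 < file 5 < file 11 < file 2 < file 1 < file 8 < file 9 < file 13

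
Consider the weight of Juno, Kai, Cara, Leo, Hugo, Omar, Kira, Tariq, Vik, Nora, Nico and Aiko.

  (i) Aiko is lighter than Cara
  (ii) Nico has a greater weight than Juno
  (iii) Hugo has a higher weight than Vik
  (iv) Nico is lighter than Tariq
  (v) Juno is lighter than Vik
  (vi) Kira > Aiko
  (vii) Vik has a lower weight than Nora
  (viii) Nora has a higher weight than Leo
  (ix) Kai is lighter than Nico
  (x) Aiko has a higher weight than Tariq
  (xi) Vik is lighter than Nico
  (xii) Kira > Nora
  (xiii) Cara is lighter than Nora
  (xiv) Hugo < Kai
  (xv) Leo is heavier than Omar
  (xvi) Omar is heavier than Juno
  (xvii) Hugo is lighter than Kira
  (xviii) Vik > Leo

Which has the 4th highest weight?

Piecing the relations together gives one ordering: Juno < Omar < Leo < Vik < Hugo < Kai < Nico < Tariq < Aiko < Cara < Nora < Kira.
The 4th largest is Aiko.

Aiko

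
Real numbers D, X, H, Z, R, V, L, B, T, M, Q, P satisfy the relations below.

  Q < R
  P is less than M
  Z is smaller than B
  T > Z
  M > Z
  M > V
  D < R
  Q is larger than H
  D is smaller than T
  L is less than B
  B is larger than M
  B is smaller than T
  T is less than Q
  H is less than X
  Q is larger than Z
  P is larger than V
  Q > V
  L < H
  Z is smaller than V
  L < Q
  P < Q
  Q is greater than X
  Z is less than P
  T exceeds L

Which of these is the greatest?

R

Z is not greatest since Z < B; V is not greatest since V < M; L is not greatest since L < H; P is not greatest since P < Q; H is not greatest since H < X; D is not greatest since D < T; M is not greatest since M < B; B is not greatest since B < T; X is not greatest since X < Q; T is not greatest since T < Q; Q is not greatest since Q < R.
Only R has nothing above it, so R is the greatest.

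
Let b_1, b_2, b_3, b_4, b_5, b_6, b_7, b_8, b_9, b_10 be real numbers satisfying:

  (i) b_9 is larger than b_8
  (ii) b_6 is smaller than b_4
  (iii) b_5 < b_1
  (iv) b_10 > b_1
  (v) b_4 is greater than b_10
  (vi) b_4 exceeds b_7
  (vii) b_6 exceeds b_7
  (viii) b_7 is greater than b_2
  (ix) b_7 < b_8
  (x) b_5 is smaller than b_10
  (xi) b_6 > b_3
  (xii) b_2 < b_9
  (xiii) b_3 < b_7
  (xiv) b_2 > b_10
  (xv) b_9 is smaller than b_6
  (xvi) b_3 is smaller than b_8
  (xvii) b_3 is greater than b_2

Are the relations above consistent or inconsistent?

Every relation is compatible with b_5 < b_1 < b_10 < b_2 < b_3 < b_7 < b_8 < b_9 < b_6 < b_4; the set is consistent.

consistent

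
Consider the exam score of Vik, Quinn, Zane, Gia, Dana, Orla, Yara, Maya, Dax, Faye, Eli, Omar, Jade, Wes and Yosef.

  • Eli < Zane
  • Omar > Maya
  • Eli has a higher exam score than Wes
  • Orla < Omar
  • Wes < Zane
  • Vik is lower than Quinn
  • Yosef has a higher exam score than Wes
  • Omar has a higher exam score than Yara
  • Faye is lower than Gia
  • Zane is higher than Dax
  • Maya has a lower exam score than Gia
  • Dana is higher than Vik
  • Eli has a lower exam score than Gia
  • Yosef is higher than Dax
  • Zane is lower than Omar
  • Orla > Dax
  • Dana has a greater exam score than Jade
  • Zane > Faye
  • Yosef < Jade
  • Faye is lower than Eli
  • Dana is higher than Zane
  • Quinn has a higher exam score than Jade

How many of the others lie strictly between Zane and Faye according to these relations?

The relations place Faye below Zane. An element lies strictly between them when it is forced above Faye and also forced below Zane.
Above Faye: {Eli, Gia, Omar, Dana}. Below Zane: {Dax, Wes, Eli}.
Intersection: {Eli} — 1.

1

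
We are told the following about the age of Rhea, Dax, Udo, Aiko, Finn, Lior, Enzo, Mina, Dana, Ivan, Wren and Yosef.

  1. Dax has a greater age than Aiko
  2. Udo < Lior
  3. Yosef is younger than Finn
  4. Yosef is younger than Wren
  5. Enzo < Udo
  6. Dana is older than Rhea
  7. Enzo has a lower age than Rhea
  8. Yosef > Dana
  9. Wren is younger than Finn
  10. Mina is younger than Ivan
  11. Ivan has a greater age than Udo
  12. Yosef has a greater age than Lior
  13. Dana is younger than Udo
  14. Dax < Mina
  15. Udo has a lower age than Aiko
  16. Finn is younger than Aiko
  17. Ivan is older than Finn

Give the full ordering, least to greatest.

Nothing is placed below Enzo, so it is least; from there Enzo < Rhea; Rhea < Dana; Dana < Udo; Udo < Lior; Lior < Yosef; Yosef < Wren; Wren < Finn; Finn < Aiko; Aiko < Dax; Dax < Mina; Mina < Ivan, each given directly.

Enzo < Rhea < Dana < Udo < Lior < Yosef < Wren < Finn < Aiko < Dax < Mina < Ivan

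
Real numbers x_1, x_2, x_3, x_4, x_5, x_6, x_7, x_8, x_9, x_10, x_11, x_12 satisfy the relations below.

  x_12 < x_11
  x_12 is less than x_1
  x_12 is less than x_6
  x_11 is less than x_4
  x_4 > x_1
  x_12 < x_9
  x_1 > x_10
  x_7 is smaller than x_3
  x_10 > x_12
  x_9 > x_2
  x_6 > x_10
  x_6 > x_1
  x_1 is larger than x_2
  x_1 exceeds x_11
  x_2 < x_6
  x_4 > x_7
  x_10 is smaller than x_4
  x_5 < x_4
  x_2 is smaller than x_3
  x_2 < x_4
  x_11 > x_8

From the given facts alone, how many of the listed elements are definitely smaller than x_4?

8

Directly below x_4: x_5, x_2, x_10, x_7, x_11, x_1.
One step further: x_12, x_8 (8 so far).
No other element is forced below x_4 by the given relations, so the count is 8.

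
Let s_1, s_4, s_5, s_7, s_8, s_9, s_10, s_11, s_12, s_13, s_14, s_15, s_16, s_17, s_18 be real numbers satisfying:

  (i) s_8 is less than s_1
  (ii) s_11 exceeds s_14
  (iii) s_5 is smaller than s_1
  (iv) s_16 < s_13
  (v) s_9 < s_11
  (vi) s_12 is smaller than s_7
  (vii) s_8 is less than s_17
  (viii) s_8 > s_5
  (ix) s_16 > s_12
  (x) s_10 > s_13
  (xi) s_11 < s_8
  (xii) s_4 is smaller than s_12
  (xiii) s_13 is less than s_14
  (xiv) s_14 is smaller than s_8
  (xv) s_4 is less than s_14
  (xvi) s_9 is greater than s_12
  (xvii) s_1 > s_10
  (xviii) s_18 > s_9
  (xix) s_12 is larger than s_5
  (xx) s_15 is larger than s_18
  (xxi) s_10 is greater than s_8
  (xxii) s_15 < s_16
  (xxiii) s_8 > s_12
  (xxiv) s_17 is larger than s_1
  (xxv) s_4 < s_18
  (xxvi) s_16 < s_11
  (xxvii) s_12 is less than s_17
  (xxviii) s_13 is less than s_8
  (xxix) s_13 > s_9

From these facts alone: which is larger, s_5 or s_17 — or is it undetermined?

s_17

The relevant relations are s_5 < s_12; s_12 < s_9; s_9 < s_18; s_18 < s_15; s_15 < s_16; s_16 < s_13; s_13 < s_14; s_14 < s_11; s_11 < s_8; s_8 < s_10; s_10 < s_1; s_1 < s_17.
Chaining these gives s_5 < s_12 < s_9 < s_18 < s_15 < s_16 < s_13 < s_14 < s_11 < s_8 < s_10 < s_1 < s_17.
So s_17 is larger.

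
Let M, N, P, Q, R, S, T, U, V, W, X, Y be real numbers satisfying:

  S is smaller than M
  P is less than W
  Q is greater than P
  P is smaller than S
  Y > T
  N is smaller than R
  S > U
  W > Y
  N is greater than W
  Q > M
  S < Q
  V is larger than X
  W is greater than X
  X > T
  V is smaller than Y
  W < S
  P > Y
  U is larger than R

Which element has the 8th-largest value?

The consecutive relations fix a unique order: T < X < V < Y < P < W < N < R < U < S < M < Q.
The 8th largest is P.

P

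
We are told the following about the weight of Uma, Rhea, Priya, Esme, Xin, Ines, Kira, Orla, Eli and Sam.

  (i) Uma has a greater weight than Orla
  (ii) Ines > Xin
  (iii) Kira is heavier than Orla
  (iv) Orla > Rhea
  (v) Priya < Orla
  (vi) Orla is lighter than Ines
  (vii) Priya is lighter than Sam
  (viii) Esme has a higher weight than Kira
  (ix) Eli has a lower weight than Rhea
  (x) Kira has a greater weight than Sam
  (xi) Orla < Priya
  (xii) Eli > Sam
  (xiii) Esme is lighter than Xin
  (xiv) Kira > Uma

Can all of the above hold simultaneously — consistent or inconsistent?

We have Orla < Priya stated directly, yet also Priya < Sam < Eli < Rhea < Orla by chaining the others — so Priya < Orla. Contradiction.

inconsistent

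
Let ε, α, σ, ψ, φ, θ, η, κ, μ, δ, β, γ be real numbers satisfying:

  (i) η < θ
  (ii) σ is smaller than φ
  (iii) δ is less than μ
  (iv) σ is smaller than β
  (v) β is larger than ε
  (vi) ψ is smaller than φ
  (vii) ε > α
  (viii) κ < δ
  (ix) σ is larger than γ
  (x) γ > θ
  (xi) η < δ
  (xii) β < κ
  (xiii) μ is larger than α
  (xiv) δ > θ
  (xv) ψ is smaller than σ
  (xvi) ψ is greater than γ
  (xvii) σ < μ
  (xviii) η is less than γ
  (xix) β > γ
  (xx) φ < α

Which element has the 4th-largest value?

The consecutive relations fix a unique order: η < θ < γ < ψ < σ < φ < α < ε < β < κ < δ < μ.
Counting 4 from the largest end gives β.

β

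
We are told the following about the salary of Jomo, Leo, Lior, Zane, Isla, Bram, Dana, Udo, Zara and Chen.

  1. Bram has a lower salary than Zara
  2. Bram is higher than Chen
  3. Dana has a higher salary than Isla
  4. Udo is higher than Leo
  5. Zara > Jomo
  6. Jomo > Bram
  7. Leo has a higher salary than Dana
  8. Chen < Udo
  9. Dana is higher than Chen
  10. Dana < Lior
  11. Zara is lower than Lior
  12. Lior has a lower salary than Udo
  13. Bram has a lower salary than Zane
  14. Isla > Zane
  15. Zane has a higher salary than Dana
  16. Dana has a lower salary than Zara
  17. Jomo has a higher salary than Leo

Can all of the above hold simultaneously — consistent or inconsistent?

Chaining the given relations yields Zane < Isla < Dana, so Zane < Dana. But one relation states Dana < Zane. These cannot both hold.

inconsistent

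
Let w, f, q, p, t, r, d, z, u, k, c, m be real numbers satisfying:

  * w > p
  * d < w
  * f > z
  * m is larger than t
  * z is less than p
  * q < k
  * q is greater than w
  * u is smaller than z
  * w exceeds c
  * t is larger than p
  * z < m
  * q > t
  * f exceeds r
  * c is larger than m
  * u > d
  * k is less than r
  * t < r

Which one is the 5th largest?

w

Chaining the given pairs: d < u < z < p < t < m < c < w < q < k < r < f.
The 5th largest is w.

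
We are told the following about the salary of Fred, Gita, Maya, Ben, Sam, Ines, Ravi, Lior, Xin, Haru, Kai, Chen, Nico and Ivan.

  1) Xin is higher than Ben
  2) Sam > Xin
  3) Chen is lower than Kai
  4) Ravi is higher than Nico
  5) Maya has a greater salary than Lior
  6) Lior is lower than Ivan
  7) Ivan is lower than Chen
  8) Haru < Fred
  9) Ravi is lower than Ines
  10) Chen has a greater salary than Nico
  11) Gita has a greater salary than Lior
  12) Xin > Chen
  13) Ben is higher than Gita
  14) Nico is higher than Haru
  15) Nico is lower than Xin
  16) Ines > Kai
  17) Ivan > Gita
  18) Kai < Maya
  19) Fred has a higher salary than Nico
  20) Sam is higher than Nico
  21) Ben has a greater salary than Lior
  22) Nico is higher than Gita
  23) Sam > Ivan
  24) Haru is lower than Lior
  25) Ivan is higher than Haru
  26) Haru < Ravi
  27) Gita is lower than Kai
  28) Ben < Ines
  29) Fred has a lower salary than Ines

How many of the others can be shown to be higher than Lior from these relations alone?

Directly above Lior: Gita, Ivan, Ben, Maya.
One step further: Nico, Chen, Kai, Xin, Ines, Sam (10 so far).
One step further: Fred, Ravi (12 so far).
No other element is forced above Lior by the given relations, so the count is 12.

12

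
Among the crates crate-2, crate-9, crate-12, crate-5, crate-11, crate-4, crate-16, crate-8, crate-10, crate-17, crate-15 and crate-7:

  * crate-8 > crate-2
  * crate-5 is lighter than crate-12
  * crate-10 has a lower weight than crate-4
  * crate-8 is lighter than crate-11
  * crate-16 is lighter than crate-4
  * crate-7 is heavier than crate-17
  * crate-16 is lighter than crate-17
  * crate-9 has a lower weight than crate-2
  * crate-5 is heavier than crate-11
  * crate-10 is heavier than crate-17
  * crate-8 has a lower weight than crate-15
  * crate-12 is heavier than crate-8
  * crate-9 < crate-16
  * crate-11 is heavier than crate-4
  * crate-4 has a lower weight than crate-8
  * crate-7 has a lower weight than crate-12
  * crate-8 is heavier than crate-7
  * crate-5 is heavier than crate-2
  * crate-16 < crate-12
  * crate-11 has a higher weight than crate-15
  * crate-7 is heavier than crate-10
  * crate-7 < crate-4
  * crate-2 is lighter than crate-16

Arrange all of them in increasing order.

The consecutive links are each given: crate-9 < crate-2; crate-2 < crate-16; crate-16 < crate-17; crate-17 < crate-10; crate-10 < crate-7; crate-7 < crate-4; crate-4 < crate-8; crate-8 < crate-15; crate-15 < crate-11; crate-11 < crate-5; crate-5 < crate-12.

crate-9 < crate-2 < crate-16 < crate-17 < crate-10 < crate-7 < crate-4 < crate-8 < crate-15 < crate-11 < crate-5 < crate-12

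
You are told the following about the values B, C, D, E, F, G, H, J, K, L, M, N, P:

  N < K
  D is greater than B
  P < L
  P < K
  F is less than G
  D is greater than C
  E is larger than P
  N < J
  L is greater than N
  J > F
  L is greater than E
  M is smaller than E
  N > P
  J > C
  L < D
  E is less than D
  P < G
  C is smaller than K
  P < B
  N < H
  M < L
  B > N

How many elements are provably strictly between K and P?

1

Chaining upward from P reaches: N, E, G, B, L, H, D, J.
Chaining downward from K reaches: N, C.
Strictly between P and K are those in both lists: N — 1 element.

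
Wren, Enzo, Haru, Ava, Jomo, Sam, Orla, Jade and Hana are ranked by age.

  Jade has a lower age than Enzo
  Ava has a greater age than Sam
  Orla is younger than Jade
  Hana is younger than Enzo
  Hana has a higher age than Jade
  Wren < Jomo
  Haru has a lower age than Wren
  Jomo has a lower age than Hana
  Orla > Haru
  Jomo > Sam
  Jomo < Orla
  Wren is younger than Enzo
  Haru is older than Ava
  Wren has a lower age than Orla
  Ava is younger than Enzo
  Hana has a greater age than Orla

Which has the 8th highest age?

Ava

Piecing the relations together gives one ordering: Sam < Ava < Haru < Wren < Jomo < Orla < Jade < Hana < Enzo.
The 8th largest is Ava.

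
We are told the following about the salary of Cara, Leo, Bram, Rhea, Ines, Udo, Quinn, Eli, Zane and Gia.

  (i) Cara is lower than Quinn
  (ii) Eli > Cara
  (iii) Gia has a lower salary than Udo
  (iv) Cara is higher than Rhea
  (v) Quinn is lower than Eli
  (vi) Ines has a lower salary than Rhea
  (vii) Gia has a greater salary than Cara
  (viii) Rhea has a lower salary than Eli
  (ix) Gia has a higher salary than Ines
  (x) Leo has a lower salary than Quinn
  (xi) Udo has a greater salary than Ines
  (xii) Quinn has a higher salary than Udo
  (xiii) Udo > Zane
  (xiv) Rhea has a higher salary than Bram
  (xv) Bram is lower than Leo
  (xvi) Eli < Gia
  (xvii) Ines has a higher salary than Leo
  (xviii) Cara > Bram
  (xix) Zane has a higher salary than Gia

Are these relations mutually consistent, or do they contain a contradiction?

inconsistent

We have Eli < Gia stated directly, yet also Gia < Zane < Udo < Quinn < Eli by chaining the others — so Gia < Eli. Contradiction.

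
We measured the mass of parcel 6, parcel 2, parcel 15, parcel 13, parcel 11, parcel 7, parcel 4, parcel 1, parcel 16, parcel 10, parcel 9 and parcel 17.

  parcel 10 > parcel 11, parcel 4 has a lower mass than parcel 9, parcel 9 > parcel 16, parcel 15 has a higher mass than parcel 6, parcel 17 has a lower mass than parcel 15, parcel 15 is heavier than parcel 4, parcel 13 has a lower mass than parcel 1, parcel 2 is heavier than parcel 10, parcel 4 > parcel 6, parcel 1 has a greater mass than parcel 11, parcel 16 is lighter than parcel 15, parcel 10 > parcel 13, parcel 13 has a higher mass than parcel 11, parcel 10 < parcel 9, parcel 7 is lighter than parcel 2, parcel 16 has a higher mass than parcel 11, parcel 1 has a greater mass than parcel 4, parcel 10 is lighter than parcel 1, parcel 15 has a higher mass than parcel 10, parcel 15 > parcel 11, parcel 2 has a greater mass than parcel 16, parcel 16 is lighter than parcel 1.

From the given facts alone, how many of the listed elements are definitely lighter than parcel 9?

6

From parcel 9 the given relations immediately reach parcel 16, parcel 4, parcel 10.
From those, parcel 11, parcel 6, parcel 13 — 6 in total.
Nothing else is reachable below parcel 9; 6 in all.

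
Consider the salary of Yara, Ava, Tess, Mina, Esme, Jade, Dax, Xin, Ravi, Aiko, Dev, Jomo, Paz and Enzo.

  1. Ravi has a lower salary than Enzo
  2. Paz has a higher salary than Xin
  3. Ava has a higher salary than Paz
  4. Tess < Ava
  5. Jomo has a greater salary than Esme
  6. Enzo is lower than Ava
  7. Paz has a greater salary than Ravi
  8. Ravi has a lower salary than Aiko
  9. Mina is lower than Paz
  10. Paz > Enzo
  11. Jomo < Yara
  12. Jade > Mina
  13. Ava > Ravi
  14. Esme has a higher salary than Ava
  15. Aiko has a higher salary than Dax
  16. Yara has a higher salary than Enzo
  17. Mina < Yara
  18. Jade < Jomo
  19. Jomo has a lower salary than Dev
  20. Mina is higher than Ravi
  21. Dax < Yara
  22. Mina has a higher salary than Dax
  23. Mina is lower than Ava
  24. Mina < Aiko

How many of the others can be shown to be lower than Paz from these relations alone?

From Paz the given relations immediately reach Xin, Ravi, Mina, Enzo.
From those, Dax — 5 in total.
Nothing else is reachable below Paz; 5 in all.

5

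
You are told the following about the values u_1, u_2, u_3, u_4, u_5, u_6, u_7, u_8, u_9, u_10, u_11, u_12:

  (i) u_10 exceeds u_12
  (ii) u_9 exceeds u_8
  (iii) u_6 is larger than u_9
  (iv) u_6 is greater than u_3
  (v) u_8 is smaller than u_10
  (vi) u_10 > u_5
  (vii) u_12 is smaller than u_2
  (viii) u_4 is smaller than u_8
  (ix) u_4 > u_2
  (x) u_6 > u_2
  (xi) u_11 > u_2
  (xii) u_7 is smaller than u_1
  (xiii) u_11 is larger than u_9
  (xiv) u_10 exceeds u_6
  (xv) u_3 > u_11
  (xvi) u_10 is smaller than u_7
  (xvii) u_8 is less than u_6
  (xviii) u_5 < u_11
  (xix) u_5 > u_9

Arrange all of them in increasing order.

Nothing is placed below u_12, so it is least; from there u_12 < u_2; u_2 < u_4; u_4 < u_8; u_8 < u_9; u_9 < u_5; u_5 < u_11; u_11 < u_3; u_3 < u_6; u_6 < u_10; u_10 < u_7; u_7 < u_1, each given directly.

u_12 < u_2 < u_4 < u_8 < u_9 < u_5 < u_11 < u_3 < u_6 < u_10 < u_7 < u_1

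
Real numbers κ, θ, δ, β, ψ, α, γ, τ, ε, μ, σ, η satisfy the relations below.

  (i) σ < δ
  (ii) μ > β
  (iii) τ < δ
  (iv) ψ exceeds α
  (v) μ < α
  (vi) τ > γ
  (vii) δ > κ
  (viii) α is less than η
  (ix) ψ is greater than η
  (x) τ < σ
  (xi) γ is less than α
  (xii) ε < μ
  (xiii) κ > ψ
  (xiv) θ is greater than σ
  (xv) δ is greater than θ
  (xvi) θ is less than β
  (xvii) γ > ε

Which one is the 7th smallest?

Chaining the given pairs: ε < γ < τ < σ < θ < β < μ < α < η < ψ < κ < δ.
The 7th smallest is μ.

μ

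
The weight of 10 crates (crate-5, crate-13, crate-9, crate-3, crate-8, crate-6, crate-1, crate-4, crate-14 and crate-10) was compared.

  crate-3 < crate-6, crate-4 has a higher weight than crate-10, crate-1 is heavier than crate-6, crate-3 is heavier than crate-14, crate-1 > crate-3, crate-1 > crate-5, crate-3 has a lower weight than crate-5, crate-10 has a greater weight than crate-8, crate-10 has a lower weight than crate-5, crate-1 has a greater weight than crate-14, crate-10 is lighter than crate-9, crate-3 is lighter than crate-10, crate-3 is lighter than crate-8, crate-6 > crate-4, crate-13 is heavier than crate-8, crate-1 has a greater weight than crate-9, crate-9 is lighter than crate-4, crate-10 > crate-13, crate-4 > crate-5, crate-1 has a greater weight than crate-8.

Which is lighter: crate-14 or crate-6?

crate-14 < crate-3 < crate-8 < crate-13 < crate-10 < crate-9 < crate-4 < crate-6, by transitivity through crate-3, crate-8, crate-13, crate-10, crate-9, crate-4.
So crate-14 < crate-6; crate-14 is the lighter of the two.

crate-14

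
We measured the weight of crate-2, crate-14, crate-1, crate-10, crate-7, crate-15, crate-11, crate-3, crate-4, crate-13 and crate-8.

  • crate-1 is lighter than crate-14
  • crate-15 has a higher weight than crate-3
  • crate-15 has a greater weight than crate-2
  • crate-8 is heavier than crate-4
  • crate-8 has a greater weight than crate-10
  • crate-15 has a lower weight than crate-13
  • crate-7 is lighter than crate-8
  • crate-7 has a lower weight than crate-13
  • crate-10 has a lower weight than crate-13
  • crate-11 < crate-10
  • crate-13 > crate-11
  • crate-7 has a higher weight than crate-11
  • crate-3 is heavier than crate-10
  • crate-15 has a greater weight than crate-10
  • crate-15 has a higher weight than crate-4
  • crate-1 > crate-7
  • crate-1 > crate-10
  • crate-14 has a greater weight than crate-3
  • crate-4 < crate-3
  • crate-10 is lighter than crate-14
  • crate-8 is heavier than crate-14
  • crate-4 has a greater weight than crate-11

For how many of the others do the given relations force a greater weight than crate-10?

6

Directly above crate-10: crate-3, crate-1, crate-14, crate-15, crate-8, crate-13.
Nothing else is reachable above crate-10; 6 in all.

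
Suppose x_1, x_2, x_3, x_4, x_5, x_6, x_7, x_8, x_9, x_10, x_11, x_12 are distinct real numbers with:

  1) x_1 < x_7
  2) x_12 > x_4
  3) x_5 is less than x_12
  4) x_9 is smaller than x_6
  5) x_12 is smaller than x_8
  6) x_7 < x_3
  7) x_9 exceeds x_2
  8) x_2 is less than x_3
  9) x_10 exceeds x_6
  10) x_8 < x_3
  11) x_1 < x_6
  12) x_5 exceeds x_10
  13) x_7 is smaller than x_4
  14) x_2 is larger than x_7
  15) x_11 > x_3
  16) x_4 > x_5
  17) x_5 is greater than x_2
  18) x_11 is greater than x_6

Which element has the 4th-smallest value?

x_9

Piecing the relations together gives one ordering: x_1 < x_7 < x_2 < x_9 < x_6 < x_10 < x_5 < x_4 < x_12 < x_8 < x_3 < x_11.
Counting 4 from the smallest end gives x_9.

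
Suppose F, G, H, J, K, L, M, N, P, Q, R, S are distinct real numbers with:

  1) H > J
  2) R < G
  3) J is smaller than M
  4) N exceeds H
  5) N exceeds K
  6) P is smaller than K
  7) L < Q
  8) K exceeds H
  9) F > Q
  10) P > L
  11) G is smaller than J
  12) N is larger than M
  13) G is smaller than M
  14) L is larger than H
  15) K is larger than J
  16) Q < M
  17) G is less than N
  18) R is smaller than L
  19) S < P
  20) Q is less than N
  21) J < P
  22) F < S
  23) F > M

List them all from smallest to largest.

R < G < J < H < L < Q < M < F < S < P < K < N

Nothing is placed below R, so it is least; from there R < G; G < J; J < H; H < L; L < Q; Q < M; M < F; F < S; S < P; P < K; K < N, each given directly.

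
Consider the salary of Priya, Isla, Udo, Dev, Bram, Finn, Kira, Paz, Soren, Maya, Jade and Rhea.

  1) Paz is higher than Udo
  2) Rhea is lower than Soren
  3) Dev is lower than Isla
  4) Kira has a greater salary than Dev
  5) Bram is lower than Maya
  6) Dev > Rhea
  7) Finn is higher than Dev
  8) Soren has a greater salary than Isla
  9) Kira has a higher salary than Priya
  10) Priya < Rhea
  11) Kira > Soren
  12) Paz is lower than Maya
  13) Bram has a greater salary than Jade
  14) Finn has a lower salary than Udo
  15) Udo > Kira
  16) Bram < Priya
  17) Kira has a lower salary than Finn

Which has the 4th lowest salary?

Chaining the given pairs: Jade < Bram < Priya < Rhea < Dev < Isla < Soren < Kira < Finn < Udo < Paz < Maya.
The 4th smallest is Rhea.

Rhea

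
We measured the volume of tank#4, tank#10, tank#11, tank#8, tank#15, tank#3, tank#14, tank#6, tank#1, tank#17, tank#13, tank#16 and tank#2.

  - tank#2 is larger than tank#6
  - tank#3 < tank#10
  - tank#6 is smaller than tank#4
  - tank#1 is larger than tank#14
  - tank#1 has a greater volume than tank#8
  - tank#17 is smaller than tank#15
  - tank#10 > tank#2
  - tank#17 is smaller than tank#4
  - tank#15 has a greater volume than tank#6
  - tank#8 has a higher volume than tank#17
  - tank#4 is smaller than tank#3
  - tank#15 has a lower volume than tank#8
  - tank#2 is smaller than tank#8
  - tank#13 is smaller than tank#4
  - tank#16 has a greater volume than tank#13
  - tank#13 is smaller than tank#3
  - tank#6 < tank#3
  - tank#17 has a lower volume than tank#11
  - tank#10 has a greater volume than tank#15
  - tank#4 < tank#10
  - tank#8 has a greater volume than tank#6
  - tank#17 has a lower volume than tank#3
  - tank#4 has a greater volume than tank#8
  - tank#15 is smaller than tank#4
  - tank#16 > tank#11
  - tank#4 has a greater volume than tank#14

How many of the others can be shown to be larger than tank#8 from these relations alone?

4

The elements the relations force above tank#8 are tank#4, tank#3, tank#10, tank#1 — no chain reaches any other.
That is 4.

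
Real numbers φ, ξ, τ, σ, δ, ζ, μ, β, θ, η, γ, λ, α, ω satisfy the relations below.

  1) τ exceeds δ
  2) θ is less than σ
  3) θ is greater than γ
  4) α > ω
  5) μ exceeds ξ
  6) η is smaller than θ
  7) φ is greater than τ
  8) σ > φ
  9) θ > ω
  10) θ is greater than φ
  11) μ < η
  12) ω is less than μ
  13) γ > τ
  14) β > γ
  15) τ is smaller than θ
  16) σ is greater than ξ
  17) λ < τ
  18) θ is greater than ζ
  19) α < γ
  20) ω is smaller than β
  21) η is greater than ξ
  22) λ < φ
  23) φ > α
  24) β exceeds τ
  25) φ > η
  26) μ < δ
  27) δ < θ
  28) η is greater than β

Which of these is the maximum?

Chaining downward from σ: directly below it, ξ, φ, θ; then λ, ζ, ω, α, δ, τ, γ, η; then μ, β.
That covers every other element, and nothing is given above σ, so σ is the maximum.

σ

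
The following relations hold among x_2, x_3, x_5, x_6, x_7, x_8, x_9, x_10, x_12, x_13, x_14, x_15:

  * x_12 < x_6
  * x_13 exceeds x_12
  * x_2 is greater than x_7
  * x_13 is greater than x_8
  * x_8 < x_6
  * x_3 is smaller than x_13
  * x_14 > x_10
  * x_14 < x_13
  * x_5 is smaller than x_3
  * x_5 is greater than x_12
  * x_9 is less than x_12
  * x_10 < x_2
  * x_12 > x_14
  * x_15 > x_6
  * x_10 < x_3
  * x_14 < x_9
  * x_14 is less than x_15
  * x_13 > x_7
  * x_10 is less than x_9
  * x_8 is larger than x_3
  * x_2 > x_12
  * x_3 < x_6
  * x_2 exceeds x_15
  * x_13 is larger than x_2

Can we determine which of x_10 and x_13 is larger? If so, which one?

x_10 < x_14 and x_14 < x_9 give x_10 < x_9.
Then x_9 < x_12 extends the chain to x_12.
With x_12 < x_5: x_10 < x_14 < x_9 < x_12 < x_5.
Then x_5 < x_3 extends the chain to x_3.
With x_3 < x_8: x_10 < x_14 < x_9 < x_12 < x_5 < x_3 < x_8.
With x_8 < x_6: x_10 < x_14 < x_9 < x_12 < x_5 < x_3 < x_8 < x_6.
With x_6 < x_15: x_10 < x_14 < x_9 < x_12 < x_5 < x_3 < x_8 < x_6 < x_15.
Then x_15 < x_2 extends the chain to x_2.
With x_2 < x_13: x_10 < x_14 < x_9 < x_12 < x_5 < x_3 < x_8 < x_6 < x_15 < x_2 < x_13.
So x_13 is larger.

x_13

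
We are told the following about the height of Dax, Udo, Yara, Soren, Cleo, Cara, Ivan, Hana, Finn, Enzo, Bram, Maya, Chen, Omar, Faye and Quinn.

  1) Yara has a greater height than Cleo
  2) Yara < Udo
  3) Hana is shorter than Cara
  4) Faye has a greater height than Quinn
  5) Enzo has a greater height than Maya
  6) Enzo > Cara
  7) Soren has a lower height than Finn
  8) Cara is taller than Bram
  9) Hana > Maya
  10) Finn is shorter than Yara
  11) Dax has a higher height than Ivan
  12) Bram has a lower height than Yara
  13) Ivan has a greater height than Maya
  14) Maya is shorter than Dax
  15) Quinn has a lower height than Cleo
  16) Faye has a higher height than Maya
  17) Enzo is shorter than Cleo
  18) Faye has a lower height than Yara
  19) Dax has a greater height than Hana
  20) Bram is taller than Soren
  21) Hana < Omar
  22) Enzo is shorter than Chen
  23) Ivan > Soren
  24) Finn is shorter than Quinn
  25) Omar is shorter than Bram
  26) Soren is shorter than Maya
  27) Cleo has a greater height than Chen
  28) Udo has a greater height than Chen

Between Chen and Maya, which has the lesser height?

Maya < Hana and Hana < Omar give Maya < Omar.
Then Omar < Bram extends the chain to Bram.
Then Bram < Cara extends the chain to Cara.
Then Cara < Enzo extends the chain to Enzo.
Then Enzo < Chen extends the chain to Chen.
So Maya < Chen; Maya is the shorter of the two.

Maya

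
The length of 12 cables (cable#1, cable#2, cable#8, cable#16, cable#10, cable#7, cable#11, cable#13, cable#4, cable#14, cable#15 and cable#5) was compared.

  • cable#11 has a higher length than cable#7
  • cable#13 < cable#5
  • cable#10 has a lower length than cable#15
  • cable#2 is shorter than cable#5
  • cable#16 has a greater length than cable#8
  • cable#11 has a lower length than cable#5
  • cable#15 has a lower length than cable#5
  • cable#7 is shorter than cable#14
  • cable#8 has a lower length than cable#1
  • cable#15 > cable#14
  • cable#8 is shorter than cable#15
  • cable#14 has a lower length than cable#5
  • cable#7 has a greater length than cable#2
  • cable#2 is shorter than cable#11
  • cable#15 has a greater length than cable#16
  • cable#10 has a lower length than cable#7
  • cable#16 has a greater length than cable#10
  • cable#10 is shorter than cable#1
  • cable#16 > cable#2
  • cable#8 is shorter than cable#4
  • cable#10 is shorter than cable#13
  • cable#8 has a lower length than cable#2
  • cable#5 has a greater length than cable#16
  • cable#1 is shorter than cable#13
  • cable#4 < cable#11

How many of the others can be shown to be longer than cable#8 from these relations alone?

Directly above cable#8: cable#4, cable#1, cable#2, cable#16, cable#15.
One step further: cable#7, cable#13, cable#11, cable#5 (9 so far).
One step further: cable#14 (10 so far).
Nothing else is reachable above cable#8; 10 in all.

10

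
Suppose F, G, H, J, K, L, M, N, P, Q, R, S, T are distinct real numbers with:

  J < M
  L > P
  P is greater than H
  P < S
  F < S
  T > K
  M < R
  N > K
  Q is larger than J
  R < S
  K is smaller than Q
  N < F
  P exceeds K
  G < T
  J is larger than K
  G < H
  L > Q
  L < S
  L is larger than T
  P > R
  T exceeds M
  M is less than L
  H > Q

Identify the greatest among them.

K is not greatest since K < Q; J is not greatest since J < M; Q is not greatest since Q < L; M is not greatest since M < R; R is not greatest since R < S; G is not greatest since G < T; N is not greatest since N < F; F is not greatest since F < S; H is not greatest since H < P; T is not greatest since T < L; P is not greatest since P < S; L is not greatest since L < S.
Only S has nothing above it, so S is the greatest.

S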